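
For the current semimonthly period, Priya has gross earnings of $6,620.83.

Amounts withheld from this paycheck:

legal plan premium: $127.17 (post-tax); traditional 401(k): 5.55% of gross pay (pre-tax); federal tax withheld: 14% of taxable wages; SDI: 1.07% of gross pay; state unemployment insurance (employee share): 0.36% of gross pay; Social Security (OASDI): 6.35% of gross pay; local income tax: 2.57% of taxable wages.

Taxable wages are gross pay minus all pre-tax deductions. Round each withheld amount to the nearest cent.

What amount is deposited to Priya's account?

$4,574.93

Traditional 401(k): $6,620.83 × 0.0555 = $367.46
Taxable wages = $6,620.83 − $367.46 = $6,253.37
Local income tax: $6,253.37 × 0.0257 = $160.71
Federal tax withheld: $6,253.37 × 0.14 = $875.47
SDI: $6,620.83 × 0.0107 = $70.84
Social Security (OASDI): $6,620.83 × 0.0635 = $420.42
State unemployment insurance (employee share): $6,620.83 × 0.0036 = $23.83
Legal plan premium: $127.17
Total deductions = $367.46 + $160.71 + $875.47 + $70.84 + $420.42 + $23.83 + $127.17 = $2,045.90
Net pay = $6,620.83 − $2,045.90 = $4,574.93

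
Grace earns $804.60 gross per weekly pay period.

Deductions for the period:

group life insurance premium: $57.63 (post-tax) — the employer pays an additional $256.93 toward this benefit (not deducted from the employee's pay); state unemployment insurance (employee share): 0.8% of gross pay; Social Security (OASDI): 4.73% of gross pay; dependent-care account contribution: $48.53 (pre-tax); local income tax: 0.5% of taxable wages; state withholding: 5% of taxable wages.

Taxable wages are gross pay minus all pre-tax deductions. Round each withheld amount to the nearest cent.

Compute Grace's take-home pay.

$612.36

Dependent-care account contribution: $48.53
Taxable wages = $804.60 − $48.53 = $756.07
Local income tax: $756.07 × 0.005 = $3.78
State withholding: $756.07 × 0.05 = $37.80
Social Security (OASDI): $804.60 × 0.0473 = $38.06
State unemployment insurance (employee share): $804.60 × 0.008 = $6.44
Group life insurance premium: $57.63
(Employer's $256.93 toward group life insurance premium is not withheld from the employee.)
Total deductions = $48.53 + $3.78 + $37.80 + $38.06 + $6.44 + $57.63 = $192.24
Net pay = $804.60 − $192.24 = $612.36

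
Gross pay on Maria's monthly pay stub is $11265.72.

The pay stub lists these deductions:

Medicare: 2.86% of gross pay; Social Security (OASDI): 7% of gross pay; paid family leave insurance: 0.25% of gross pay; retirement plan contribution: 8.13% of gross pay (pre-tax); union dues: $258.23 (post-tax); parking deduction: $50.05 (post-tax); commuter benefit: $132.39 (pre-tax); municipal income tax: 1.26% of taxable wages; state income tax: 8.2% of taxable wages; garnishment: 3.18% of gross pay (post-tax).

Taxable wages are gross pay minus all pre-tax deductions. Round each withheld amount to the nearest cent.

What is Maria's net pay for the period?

$7445.37

Retirement plan contribution: $11265.72 × 0.0813 = $915.90
Commuter benefit: $132.39
Pre-tax total = $915.90 + $132.39 = $1048.29
Taxable wages = $11265.72 − $1048.29 = $10217.43
State income tax: $10217.43 × 0.082 = $837.83
Municipal income tax: $10217.43 × 0.0126 = $128.74
Social Security (OASDI): $11265.72 × 0.07 = $788.60
Medicare: $11265.72 × 0.0286 = $322.20
Paid family leave insurance: $11265.72 × 0.0025 = $28.16
Garnishment: $11265.72 × 0.0318 = $358.25
Parking deduction: $50.05
Union dues: $258.23
Total deductions = $915.90 + $132.39 + $837.83 + $128.74 + $788.60 + $322.20 + $28.16 + $358.25 + $50.05 + $258.23 = $3820.35
Net pay = $11265.72 − $3820.35 = $7445.37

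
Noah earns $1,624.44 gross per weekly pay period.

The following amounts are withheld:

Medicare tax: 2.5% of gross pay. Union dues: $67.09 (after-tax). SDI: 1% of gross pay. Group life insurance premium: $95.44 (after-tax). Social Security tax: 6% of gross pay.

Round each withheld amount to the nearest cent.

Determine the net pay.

Medicare tax: $1,624.44 × 0.025 = $40.61
Social Security tax: $1,624.44 × 0.06 = $97.47
SDI: $1,624.44 × 0.01 = $16.24
Union dues: $67.09
Group life insurance premium: $95.44
Total deductions = $40.61 + $97.47 + $16.24 + $67.09 + $95.44 = $316.85
Net pay = $1,624.44 − $316.85 = $1,307.59

$1,307.59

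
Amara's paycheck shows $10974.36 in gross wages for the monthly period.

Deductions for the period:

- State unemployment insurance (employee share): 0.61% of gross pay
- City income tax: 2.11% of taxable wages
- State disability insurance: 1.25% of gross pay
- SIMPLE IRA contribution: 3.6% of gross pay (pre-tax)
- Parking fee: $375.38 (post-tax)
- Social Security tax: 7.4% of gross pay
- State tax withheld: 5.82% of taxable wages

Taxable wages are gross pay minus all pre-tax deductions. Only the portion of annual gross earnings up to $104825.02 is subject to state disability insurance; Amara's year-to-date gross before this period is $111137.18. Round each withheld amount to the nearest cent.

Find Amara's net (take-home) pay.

$8485.93

SIMPLE IRA contribution: $10974.36 × 0.036 = $395.08
Taxable wages = $10974.36 − $395.08 = $10579.28
City income tax: $10579.28 × 0.0211 = $223.22
State tax withheld: $10579.28 × 0.0582 = $615.71
State disability insurance: annual cap $104825.02 already reached (YTD $111137.18), so $0.00
Social Security tax: $10974.36 × 0.074 = $812.10
State unemployment insurance (employee share): $10974.36 × 0.0061 = $66.94
Parking fee: $375.38
Total deductions = $395.08 + $223.22 + $615.71 + $0.00 + $812.10 + $66.94 + $375.38 = $2488.43
Net pay = $10974.36 − $2488.43 = $8485.93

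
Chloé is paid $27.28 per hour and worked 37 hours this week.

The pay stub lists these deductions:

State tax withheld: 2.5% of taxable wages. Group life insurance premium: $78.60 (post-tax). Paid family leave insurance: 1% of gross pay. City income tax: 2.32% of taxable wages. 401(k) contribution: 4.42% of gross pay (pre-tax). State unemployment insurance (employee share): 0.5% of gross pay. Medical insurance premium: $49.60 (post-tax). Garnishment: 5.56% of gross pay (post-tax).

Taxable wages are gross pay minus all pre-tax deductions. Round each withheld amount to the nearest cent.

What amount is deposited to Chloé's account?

Gross pay: 37 × $27.28 = $1,009.36
401(k) contribution: $1,009.36 × 0.0442 = $44.61
Taxable wages = $1,009.36 − $44.61 = $964.75
State tax withheld: $964.75 × 0.025 = $24.12
City income tax: $964.75 × 0.0232 = $22.38
State unemployment insurance (employee share): $1,009.36 × 0.005 = $5.05
Paid family leave insurance: $1,009.36 × 0.01 = $10.09
Group life insurance premium: $78.60
Garnishment: $1,009.36 × 0.0556 = $56.12
Medical insurance premium: $49.60
Total deductions = $44.61 + $24.12 + $22.38 + $5.05 + $10.09 + $78.60 + $56.12 + $49.60 = $290.57
Net pay = $1,009.36 − $290.57 = $718.79

$718.79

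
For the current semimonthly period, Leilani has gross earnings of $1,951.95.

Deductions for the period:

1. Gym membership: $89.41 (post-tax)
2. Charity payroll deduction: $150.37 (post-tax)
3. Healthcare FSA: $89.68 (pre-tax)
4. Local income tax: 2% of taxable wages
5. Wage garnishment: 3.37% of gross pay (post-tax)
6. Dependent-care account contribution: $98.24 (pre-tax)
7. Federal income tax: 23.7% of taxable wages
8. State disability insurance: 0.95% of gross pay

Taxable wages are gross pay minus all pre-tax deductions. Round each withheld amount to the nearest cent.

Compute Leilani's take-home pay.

$986.57

Dependent-care account contribution: $98.24
Healthcare FSA: $89.68
Pre-tax total = $98.24 + $89.68 = $187.92
Taxable wages = $1,951.95 − $187.92 = $1,764.03
Local income tax: $1,764.03 × 0.02 = $35.28
Federal income tax: $1,764.03 × 0.237 = $418.08
State disability insurance: $1,951.95 × 0.0095 = $18.54
Charity payroll deduction: $150.37
Wage garnishment: $1,951.95 × 0.0337 = $65.78
Gym membership: $89.41
Total deductions = $98.24 + $89.68 + $35.28 + $418.08 + $18.54 + $150.37 + $65.78 + $89.41 = $965.38
Net pay = $1,951.95 − $965.38 = $986.57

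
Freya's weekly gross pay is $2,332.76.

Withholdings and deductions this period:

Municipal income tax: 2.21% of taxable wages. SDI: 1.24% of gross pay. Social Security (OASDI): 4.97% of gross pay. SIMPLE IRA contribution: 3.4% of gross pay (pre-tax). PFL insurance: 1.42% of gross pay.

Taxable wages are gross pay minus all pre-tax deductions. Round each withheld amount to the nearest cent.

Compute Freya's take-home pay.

SIMPLE IRA contribution: $2,332.76 × 0.034 = $79.31
Taxable wages = $2,332.76 − $79.31 = $2,253.45
Municipal income tax: $2,253.45 × 0.0221 = $49.80
Social Security (OASDI): $2,332.76 × 0.0497 = $115.94
SDI: $2,332.76 × 0.0124 = $28.93
PFL insurance: $2,332.76 × 0.0142 = $33.13
Total deductions = $79.31 + $49.80 + $115.94 + $28.93 + $33.13 = $307.11
Net pay = $2,332.76 − $307.11 = $2,025.65

$2,025.65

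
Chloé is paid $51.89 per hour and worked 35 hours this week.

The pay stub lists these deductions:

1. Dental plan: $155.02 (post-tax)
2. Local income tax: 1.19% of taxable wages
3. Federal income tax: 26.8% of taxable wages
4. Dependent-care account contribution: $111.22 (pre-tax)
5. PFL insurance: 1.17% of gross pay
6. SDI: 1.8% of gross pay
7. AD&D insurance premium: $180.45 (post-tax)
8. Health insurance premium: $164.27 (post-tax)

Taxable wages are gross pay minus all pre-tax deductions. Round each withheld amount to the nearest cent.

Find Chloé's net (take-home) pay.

Gross pay: 35 × $51.89 = $1816.15
Dependent-care account contribution: $111.22
Taxable wages = $1816.15 − $111.22 = $1704.93
Local income tax: $1704.93 × 0.0119 = $20.29
Federal income tax: $1704.93 × 0.268 = $456.92
SDI: $1816.15 × 0.018 = $32.69
PFL insurance: $1816.15 × 0.0117 = $21.25
AD&D insurance premium: $180.45
Dental plan: $155.02
Health insurance premium: $164.27
Total deductions = $111.22 + $20.29 + $456.92 + $32.69 + $21.25 + $180.45 + $155.02 + $164.27 = $1142.11
Net pay = $1816.15 − $1142.11 = $674.04

$674.04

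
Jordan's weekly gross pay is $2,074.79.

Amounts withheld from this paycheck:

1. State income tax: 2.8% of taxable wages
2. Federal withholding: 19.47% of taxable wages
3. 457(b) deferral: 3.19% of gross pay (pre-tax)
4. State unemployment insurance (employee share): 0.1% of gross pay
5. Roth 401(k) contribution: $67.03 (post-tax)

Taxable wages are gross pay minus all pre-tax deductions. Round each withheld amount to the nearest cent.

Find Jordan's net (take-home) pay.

$1,492.19

457(b) deferral: $2,074.79 × 0.0319 = $66.19
Taxable wages = $2,074.79 − $66.19 = $2,008.60
Federal withholding: $2,008.60 × 0.1947 = $391.07
State income tax: $2,008.60 × 0.028 = $56.24
State unemployment insurance (employee share): $2,074.79 × 0.001 = $2.07
Roth 401(k) contribution: $67.03
Total deductions = $66.19 + $391.07 + $56.24 + $2.07 + $67.03 = $582.60
Net pay = $2,074.79 − $582.60 = $1,492.19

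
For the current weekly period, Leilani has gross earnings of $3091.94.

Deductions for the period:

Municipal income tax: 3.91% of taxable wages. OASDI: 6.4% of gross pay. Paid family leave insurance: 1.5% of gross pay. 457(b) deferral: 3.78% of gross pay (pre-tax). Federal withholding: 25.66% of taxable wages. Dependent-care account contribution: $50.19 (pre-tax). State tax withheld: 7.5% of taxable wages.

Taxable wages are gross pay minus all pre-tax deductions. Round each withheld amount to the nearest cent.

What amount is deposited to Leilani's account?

457(b) deferral: $3091.94 × 0.0378 = $116.88
Dependent-care account contribution: $50.19
Pre-tax total = $116.88 + $50.19 = $167.07
Taxable wages = $3091.94 − $167.07 = $2924.87
Municipal income tax: $2924.87 × 0.0391 = $114.36
State tax withheld: $2924.87 × 0.075 = $219.37
Federal withholding: $2924.87 × 0.2566 = $750.52
OASDI: $3091.94 × 0.064 = $197.88
Paid family leave insurance: $3091.94 × 0.015 = $46.38
Total deductions = $116.88 + $50.19 + $114.36 + $219.37 + $750.52 + $197.88 + $46.38 = $1495.58
Net pay = $3091.94 − $1495.58 = $1596.36

$1596.36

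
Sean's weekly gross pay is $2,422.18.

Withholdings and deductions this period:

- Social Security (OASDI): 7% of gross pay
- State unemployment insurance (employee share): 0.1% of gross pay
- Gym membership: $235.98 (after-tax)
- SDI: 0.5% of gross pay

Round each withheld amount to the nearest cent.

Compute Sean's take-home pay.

SDI: $2,422.18 × 0.005 = $12.11
Social Security (OASDI): $2,422.18 × 0.07 = $169.55
State unemployment insurance (employee share): $2,422.18 × 0.001 = $2.42
Gym membership: $235.98
Total deductions = $12.11 + $169.55 + $2.42 + $235.98 = $420.06
Net pay = $2,422.18 − $420.06 = $2,002.12

$2,002.12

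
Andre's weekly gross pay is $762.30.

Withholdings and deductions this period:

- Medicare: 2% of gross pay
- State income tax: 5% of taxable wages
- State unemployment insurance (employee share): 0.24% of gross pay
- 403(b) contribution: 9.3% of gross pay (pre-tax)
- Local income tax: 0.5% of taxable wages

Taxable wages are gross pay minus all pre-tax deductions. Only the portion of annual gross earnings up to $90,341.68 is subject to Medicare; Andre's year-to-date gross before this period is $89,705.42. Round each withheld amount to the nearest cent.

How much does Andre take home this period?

403(b) contribution: $762.30 × 0.093 = $70.89
Taxable wages = $762.30 − $70.89 = $691.41
State income tax: $691.41 × 0.05 = $34.57
Local income tax: $691.41 × 0.005 = $3.46
Medicare: only $90,341.68 − $89,705.42 = $636.26 of this check is subject → $636.26 × 0.02 = $12.73
State unemployment insurance (employee share): $762.30 × 0.0024 = $1.83
Total deductions = $70.89 + $34.57 + $3.46 + $12.73 + $1.83 = $123.48
Net pay = $762.30 − $123.48 = $638.82

$638.82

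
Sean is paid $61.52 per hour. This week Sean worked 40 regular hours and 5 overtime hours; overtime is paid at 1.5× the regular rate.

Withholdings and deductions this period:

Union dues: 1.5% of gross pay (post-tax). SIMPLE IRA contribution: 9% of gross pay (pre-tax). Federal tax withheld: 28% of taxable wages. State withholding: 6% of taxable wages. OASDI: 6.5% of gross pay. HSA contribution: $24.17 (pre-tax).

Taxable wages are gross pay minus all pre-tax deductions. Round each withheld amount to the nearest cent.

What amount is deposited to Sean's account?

$1,505.35

Regular pay: 40 × $61.52 = $2,460.80
Overtime pay: 5 × $61.52 × 1.5 = $461.40
Gross pay = $2,460.80 + $461.40 = $2,922.20
SIMPLE IRA contribution: $2,922.20 × 0.09 = $263.00
HSA contribution: $24.17
Pre-tax total = $263.00 + $24.17 = $287.17
Taxable wages = $2,922.20 − $287.17 = $2,635.03
Federal tax withheld: $2,635.03 × 0.28 = $737.81
State withholding: $2,635.03 × 0.06 = $158.10
OASDI: $2,922.20 × 0.065 = $189.94
Union dues: $2,922.20 × 0.015 = $43.83
Total deductions = $263.00 + $24.17 + $737.81 + $158.10 + $189.94 + $43.83 = $1,416.85
Net pay = $2,922.20 − $1,416.85 = $1,505.35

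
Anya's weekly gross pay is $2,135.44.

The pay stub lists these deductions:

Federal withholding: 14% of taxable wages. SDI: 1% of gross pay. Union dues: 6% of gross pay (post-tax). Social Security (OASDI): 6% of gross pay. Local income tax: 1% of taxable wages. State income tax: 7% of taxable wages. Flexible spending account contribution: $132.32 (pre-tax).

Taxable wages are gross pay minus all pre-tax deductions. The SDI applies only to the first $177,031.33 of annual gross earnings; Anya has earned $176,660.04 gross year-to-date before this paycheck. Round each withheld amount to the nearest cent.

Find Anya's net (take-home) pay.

Flexible spending account contribution: $132.32
Taxable wages = $2,135.44 − $132.32 = $2,003.12
Federal withholding: $2,003.12 × 0.14 = $280.44
State income tax: $2,003.12 × 0.07 = $140.22
Local income tax: $2,003.12 × 0.01 = $20.03
Social Security (OASDI): $2,135.44 × 0.06 = $128.13
SDI: only $177,031.33 − $176,660.04 = $371.29 of this check is subject → $371.29 × 0.01 = $3.71
Union dues: $2,135.44 × 0.06 = $128.13
Total deductions = $132.32 + $280.44 + $140.22 + $20.03 + $128.13 + $3.71 + $128.13 = $832.98
Net pay = $2,135.44 − $832.98 = $1,302.46

$1,302.46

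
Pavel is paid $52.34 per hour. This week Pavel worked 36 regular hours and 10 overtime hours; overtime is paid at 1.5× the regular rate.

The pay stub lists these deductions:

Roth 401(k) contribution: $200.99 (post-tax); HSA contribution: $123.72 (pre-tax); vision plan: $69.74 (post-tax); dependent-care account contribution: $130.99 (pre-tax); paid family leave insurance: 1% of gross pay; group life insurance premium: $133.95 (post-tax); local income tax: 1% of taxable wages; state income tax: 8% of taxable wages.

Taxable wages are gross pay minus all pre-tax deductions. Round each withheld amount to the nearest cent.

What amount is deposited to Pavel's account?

Regular pay: 36 × $52.34 = $1,884.24
Overtime pay: 10 × $52.34 × 1.5 = $785.10
Gross pay = $1,884.24 + $785.10 = $2,669.34
HSA contribution: $123.72
Dependent-care account contribution: $130.99
Pre-tax total = $123.72 + $130.99 = $254.71
Taxable wages = $2,669.34 − $254.71 = $2,414.63
Local income tax: $2,414.63 × 0.01 = $24.15
State income tax: $2,414.63 × 0.08 = $193.17
Paid family leave insurance: $2,669.34 × 0.01 = $26.69
Vision plan: $69.74
Roth 401(k) contribution: $200.99
Group life insurance premium: $133.95
Total deductions = $123.72 + $130.99 + $24.15 + $193.17 + $26.69 + $69.74 + $200.99 + $133.95 = $903.40
Net pay = $2,669.34 − $903.40 = $1,765.94

$1,765.94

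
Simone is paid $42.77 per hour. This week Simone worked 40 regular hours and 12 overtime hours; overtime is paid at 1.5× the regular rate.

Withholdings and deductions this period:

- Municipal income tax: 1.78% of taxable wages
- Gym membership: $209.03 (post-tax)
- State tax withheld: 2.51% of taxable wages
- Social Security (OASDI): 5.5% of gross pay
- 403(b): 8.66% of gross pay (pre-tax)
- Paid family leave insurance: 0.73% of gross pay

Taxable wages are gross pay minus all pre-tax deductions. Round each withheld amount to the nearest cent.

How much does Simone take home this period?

$1,805.05

Regular pay: 40 × $42.77 = $1,710.80
Overtime pay: 12 × $42.77 × 1.5 = $769.86
Gross pay = $1,710.80 + $769.86 = $2,480.66
403(b): $2,480.66 × 0.0866 = $214.83
Taxable wages = $2,480.66 − $214.83 = $2,265.83
Municipal income tax: $2,265.83 × 0.0178 = $40.33
State tax withheld: $2,265.83 × 0.0251 = $56.87
Paid family leave insurance: $2,480.66 × 0.0073 = $18.11
Social Security (OASDI): $2,480.66 × 0.055 = $136.44
Gym membership: $209.03
Total deductions = $214.83 + $40.33 + $56.87 + $18.11 + $136.44 + $209.03 = $675.61
Net pay = $2,480.66 − $675.61 = $1,805.05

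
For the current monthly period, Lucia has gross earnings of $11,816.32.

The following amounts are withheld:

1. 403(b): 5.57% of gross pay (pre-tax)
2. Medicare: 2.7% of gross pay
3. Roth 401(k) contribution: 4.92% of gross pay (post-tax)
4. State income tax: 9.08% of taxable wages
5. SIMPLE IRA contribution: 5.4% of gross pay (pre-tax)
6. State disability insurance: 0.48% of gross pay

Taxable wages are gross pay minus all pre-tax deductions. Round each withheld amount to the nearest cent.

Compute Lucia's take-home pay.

SIMPLE IRA contribution: $11,816.32 × 0.054 = $638.08
403(b): $11,816.32 × 0.0557 = $658.17
Pre-tax total = $638.08 + $658.17 = $1,296.25
Taxable wages = $11,816.32 − $1,296.25 = $10,520.07
State income tax: $10,520.07 × 0.0908 = $955.22
State disability insurance: $11,816.32 × 0.0048 = $56.72
Medicare: $11,816.32 × 0.027 = $319.04
Roth 401(k) contribution: $11,816.32 × 0.0492 = $581.36
Total deductions = $638.08 + $658.17 + $955.22 + $56.72 + $319.04 + $581.36 = $3,208.59
Net pay = $11,816.32 − $3,208.59 = $8,607.73

$8,607.73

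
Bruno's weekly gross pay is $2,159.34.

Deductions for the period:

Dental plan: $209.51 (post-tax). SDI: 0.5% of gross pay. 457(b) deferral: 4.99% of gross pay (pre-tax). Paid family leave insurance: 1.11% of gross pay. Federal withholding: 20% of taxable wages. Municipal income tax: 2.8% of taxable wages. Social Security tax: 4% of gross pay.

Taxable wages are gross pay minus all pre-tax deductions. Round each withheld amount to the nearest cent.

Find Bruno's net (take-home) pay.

$1,253.18

457(b) deferral: $2,159.34 × 0.0499 = $107.75
Taxable wages = $2,159.34 − $107.75 = $2,051.59
Municipal income tax: $2,051.59 × 0.028 = $57.44
Federal withholding: $2,051.59 × 0.2 = $410.32
Social Security tax: $2,159.34 × 0.04 = $86.37
SDI: $2,159.34 × 0.005 = $10.80
Paid family leave insurance: $2,159.34 × 0.0111 = $23.97
Dental plan: $209.51
Total deductions = $107.75 + $57.44 + $410.32 + $86.37 + $10.80 + $23.97 + $209.51 = $906.16
Net pay = $2,159.34 − $906.16 = $1,253.18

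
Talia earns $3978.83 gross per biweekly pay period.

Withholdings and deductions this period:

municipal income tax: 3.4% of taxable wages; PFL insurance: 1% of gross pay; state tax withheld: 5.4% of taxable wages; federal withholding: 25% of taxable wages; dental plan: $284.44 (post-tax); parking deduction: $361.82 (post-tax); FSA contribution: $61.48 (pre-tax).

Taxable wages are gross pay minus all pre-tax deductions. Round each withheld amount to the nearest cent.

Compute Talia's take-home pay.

FSA contribution: $61.48
Taxable wages = $3978.83 − $61.48 = $3917.35
State tax withheld: $3917.35 × 0.054 = $211.54
Municipal income tax: $3917.35 × 0.034 = $133.19
Federal withholding: $3917.35 × 0.25 = $979.34
PFL insurance: $3978.83 × 0.01 = $39.79
Parking deduction: $361.82
Dental plan: $284.44
Total deductions = $61.48 + $211.54 + $133.19 + $979.34 + $39.79 + $361.82 + $284.44 = $2071.60
Net pay = $3978.83 − $2071.60 = $1907.23

$1907.23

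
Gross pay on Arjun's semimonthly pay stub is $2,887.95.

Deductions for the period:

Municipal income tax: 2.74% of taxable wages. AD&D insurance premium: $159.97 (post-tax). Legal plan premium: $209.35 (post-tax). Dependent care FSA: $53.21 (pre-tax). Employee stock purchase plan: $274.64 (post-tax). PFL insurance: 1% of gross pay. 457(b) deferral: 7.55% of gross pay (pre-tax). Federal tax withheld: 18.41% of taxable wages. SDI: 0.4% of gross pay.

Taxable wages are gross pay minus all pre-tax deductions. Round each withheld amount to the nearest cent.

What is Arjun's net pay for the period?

$1,378.88

457(b) deferral: $2,887.95 × 0.0755 = $218.04
Dependent care FSA: $53.21
Pre-tax total = $218.04 + $53.21 = $271.25
Taxable wages = $2,887.95 − $271.25 = $2,616.70
Federal tax withheld: $2,616.70 × 0.1841 = $481.73
Municipal income tax: $2,616.70 × 0.0274 = $71.70
PFL insurance: $2,887.95 × 0.01 = $28.88
SDI: $2,887.95 × 0.004 = $11.55
Employee stock purchase plan: $274.64
AD&D insurance premium: $159.97
Legal plan premium: $209.35
Total deductions = $218.04 + $53.21 + $481.73 + $71.70 + $28.88 + $11.55 + $274.64 + $159.97 + $209.35 = $1,509.07
Net pay = $2,887.95 − $1,509.07 = $1,378.88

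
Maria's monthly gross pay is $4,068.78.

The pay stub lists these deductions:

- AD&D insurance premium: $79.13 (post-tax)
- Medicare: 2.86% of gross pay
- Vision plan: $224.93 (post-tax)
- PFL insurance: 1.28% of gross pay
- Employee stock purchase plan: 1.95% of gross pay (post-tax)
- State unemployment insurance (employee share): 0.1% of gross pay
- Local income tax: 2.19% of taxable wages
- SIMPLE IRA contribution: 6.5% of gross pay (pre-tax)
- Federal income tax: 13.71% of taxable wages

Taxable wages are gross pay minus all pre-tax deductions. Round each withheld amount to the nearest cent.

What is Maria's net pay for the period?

SIMPLE IRA contribution: $4,068.78 × 0.065 = $264.47
Taxable wages = $4,068.78 − $264.47 = $3,804.31
Local income tax: $3,804.31 × 0.0219 = $83.31
Federal income tax: $3,804.31 × 0.1371 = $521.57
Medicare: $4,068.78 × 0.0286 = $116.37
State unemployment insurance (employee share): $4,068.78 × 0.001 = $4.07
PFL insurance: $4,068.78 × 0.0128 = $52.08
Employee stock purchase plan: $4,068.78 × 0.0195 = $79.34
Vision plan: $224.93
AD&D insurance premium: $79.13
Total deductions = $264.47 + $83.31 + $521.57 + $116.37 + $4.07 + $52.08 + $79.34 + $224.93 + $79.13 = $1,425.27
Net pay = $4,068.78 − $1,425.27 = $2,643.51

$2,643.51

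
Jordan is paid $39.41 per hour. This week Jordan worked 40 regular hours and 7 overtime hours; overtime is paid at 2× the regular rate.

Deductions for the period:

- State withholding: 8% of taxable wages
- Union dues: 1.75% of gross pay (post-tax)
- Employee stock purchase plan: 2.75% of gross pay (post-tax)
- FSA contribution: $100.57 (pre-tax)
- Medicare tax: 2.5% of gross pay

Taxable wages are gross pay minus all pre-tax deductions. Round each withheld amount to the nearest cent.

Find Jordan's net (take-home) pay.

$1,716.40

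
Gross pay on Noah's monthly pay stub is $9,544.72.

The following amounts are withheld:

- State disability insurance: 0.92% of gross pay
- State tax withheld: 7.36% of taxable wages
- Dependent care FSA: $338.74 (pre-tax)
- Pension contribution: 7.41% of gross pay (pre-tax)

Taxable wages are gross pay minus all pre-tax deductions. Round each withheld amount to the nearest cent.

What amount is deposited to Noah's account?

$7,785.40

Dependent care FSA: $338.74
Pension contribution: $9,544.72 × 0.0741 = $707.26
Pre-tax total = $338.74 + $707.26 = $1,046.00
Taxable wages = $9,544.72 − $1,046.00 = $8,498.72
State tax withheld: $8,498.72 × 0.0736 = $625.51
State disability insurance: $9,544.72 × 0.0092 = $87.81
Total deductions = $338.74 + $707.26 + $625.51 + $87.81 = $1,759.32
Net pay = $9,544.72 − $1,759.32 = $7,785.40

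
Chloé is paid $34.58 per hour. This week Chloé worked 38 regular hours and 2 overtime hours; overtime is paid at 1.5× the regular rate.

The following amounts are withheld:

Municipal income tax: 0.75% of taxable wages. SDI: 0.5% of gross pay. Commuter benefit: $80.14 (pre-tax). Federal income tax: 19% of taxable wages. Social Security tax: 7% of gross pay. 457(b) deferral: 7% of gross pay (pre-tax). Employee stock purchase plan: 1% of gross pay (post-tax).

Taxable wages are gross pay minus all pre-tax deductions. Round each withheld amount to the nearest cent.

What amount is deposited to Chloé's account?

Regular pay: 38 × $34.58 = $1,314.04
Overtime pay: 2 × $34.58 × 1.5 = $103.74
Gross pay = $1,314.04 + $103.74 = $1,417.78
457(b) deferral: $1,417.78 × 0.07 = $99.24
Commuter benefit: $80.14
Pre-tax total = $99.24 + $80.14 = $179.38
Taxable wages = $1,417.78 − $179.38 = $1,238.40
Federal income tax: $1,238.40 × 0.19 = $235.30
Municipal income tax: $1,238.40 × 0.0075 = $9.29
Social Security tax: $1,417.78 × 0.07 = $99.24
SDI: $1,417.78 × 0.005 = $7.09
Employee stock purchase plan: $1,417.78 × 0.01 = $14.18
Total deductions = $99.24 + $80.14 + $235.30 + $9.29 + $99.24 + $7.09 + $14.18 = $544.48
Net pay = $1,417.78 − $544.48 = $873.30

$873.30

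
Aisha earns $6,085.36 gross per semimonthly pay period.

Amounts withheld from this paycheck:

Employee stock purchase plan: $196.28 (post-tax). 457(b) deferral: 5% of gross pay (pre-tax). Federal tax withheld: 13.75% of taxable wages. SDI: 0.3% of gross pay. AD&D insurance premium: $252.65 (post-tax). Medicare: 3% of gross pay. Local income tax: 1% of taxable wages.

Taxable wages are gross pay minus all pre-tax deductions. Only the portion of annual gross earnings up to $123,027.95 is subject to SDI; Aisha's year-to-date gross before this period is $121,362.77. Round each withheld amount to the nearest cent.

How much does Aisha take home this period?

$4,291.89

457(b) deferral: $6,085.36 × 0.05 = $304.27
Taxable wages = $6,085.36 − $304.27 = $5,781.09
Federal tax withheld: $5,781.09 × 0.1375 = $794.90
Local income tax: $5,781.09 × 0.01 = $57.81
Medicare: $6,085.36 × 0.03 = $182.56
SDI: only $123,027.95 − $121,362.77 = $1,665.18 of this check is subject → $1,665.18 × 0.003 = $5.00
Employee stock purchase plan: $196.28
AD&D insurance premium: $252.65
Total deductions = $304.27 + $794.90 + $57.81 + $182.56 + $5.00 + $196.28 + $252.65 = $1,793.47
Net pay = $6,085.36 − $1,793.47 = $4,291.89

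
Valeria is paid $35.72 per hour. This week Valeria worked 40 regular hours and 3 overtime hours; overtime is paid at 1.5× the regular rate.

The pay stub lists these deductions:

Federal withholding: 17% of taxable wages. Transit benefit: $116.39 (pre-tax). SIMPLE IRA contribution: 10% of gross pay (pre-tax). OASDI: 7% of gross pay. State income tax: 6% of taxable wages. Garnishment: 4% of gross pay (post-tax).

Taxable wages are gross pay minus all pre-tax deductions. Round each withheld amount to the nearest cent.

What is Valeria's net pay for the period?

$837.09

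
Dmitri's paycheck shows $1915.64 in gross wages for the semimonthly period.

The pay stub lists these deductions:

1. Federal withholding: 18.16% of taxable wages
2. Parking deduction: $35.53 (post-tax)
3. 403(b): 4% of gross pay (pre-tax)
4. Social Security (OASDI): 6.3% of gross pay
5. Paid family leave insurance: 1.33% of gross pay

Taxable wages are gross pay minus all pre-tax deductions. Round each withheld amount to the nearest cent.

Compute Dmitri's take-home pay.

$1323.35

403(b): $1915.64 × 0.04 = $76.63
Taxable wages = $1915.64 − $76.63 = $1839.01
Federal withholding: $1839.01 × 0.1816 = $333.96
Social Security (OASDI): $1915.64 × 0.063 = $120.69
Paid family leave insurance: $1915.64 × 0.0133 = $25.48
Parking deduction: $35.53
Total deductions = $76.63 + $333.96 + $120.69 + $25.48 + $35.53 = $592.29
Net pay = $1915.64 − $592.29 = $1323.35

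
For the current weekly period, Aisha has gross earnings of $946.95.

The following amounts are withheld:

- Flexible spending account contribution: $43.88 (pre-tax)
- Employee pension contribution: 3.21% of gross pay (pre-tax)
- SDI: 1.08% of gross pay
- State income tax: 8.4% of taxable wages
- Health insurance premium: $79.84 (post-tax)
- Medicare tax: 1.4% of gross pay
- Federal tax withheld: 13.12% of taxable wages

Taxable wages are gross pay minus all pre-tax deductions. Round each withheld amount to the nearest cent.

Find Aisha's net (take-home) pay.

Flexible spending account contribution: $43.88
Employee pension contribution: $946.95 × 0.0321 = $30.40
Pre-tax total = $43.88 + $30.40 = $74.28
Taxable wages = $946.95 − $74.28 = $872.67
Federal tax withheld: $872.67 × 0.1312 = $114.49
State income tax: $872.67 × 0.084 = $73.30
Medicare tax: $946.95 × 0.014 = $13.26
SDI: $946.95 × 0.0108 = $10.23
Health insurance premium: $79.84
Total deductions = $43.88 + $30.40 + $114.49 + $73.30 + $13.26 + $10.23 + $79.84 = $365.40
Net pay = $946.95 − $365.40 = $581.55

$581.55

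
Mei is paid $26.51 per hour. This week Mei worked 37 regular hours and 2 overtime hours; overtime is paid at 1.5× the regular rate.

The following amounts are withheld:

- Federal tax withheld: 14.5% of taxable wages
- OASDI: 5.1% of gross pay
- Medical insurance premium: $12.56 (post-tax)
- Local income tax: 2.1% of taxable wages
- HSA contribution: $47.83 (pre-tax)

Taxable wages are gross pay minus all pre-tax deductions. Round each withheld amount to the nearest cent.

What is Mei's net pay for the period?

$777.85

Regular pay: 37 × $26.51 = $980.87
Overtime pay: 2 × $26.51 × 1.5 = $79.53
Gross pay = $980.87 + $79.53 = $1,060.40
HSA contribution: $47.83
Taxable wages = $1,060.40 − $47.83 = $1,012.57
Federal tax withheld: $1,012.57 × 0.145 = $146.82
Local income tax: $1,012.57 × 0.021 = $21.26
OASDI: $1,060.40 × 0.051 = $54.08
Medical insurance premium: $12.56
Total deductions = $47.83 + $146.82 + $21.26 + $54.08 + $12.56 = $282.55
Net pay = $1,060.40 − $282.55 = $777.85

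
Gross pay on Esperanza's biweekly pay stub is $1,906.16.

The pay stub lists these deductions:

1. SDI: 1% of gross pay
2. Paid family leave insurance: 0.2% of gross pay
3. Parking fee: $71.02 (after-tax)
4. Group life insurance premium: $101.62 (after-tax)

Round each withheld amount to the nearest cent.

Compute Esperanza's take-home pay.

Paid family leave insurance: $1,906.16 × 0.002 = $3.81
SDI: $1,906.16 × 0.01 = $19.06
Parking fee: $71.02
Group life insurance premium: $101.62
Total deductions = $3.81 + $19.06 + $71.02 + $101.62 = $195.51
Net pay = $1,906.16 − $195.51 = $1,710.65

$1,710.65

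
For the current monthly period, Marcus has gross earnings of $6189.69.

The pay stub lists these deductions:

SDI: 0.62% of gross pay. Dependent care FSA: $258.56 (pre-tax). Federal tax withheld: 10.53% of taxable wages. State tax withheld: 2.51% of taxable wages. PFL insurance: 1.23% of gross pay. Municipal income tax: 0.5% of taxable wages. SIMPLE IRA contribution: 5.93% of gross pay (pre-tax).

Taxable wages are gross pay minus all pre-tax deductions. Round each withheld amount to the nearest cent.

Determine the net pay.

$4696.19

SIMPLE IRA contribution: $6189.69 × 0.0593 = $367.05
Dependent care FSA: $258.56
Pre-tax total = $367.05 + $258.56 = $625.61
Taxable wages = $6189.69 − $625.61 = $5564.08
Municipal income tax: $5564.08 × 0.005 = $27.82
State tax withheld: $5564.08 × 0.0251 = $139.66
Federal tax withheld: $5564.08 × 0.1053 = $585.90
SDI: $6189.69 × 0.0062 = $38.38
PFL insurance: $6189.69 × 0.0123 = $76.13
Total deductions = $367.05 + $258.56 + $27.82 + $139.66 + $585.90 + $38.38 + $76.13 = $1493.50
Net pay = $6189.69 − $1493.50 = $4696.19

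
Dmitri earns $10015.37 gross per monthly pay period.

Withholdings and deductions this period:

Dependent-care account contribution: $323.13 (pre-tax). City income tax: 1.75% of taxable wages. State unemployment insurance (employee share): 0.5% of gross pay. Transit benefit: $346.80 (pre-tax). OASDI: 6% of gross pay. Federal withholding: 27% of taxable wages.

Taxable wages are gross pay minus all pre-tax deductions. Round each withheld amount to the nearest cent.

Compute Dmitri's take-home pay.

$6007.62

Transit benefit: $346.80
Dependent-care account contribution: $323.13
Pre-tax total = $346.80 + $323.13 = $669.93
Taxable wages = $10015.37 − $669.93 = $9345.44
Federal withholding: $9345.44 × 0.27 = $2523.27
City income tax: $9345.44 × 0.0175 = $163.55
State unemployment insurance (employee share): $10015.37 × 0.005 = $50.08
OASDI: $10015.37 × 0.06 = $600.92
Total deductions = $346.80 + $323.13 + $2523.27 + $163.55 + $50.08 + $600.92 = $4007.75
Net pay = $10015.37 − $4007.75 = $6007.62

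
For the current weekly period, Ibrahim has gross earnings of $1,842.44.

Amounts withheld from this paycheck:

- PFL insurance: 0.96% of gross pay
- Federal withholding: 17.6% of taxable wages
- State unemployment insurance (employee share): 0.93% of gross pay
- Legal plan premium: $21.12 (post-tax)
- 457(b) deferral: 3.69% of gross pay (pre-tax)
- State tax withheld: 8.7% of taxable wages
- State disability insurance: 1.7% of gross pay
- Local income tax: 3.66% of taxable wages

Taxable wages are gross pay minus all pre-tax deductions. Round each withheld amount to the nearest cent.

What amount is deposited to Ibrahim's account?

457(b) deferral: $1,842.44 × 0.0369 = $67.99
Taxable wages = $1,842.44 − $67.99 = $1,774.45
Federal withholding: $1,774.45 × 0.176 = $312.30
State tax withheld: $1,774.45 × 0.087 = $154.38
Local income tax: $1,774.45 × 0.0366 = $64.94
State unemployment insurance (employee share): $1,842.44 × 0.0093 = $17.13
State disability insurance: $1,842.44 × 0.017 = $31.32
PFL insurance: $1,842.44 × 0.0096 = $17.69
Legal plan premium: $21.12
Total deductions = $67.99 + $312.30 + $154.38 + $64.94 + $17.13 + $31.32 + $17.69 + $21.12 = $686.87
Net pay = $1,842.44 − $686.87 = $1,155.57

$1,155.57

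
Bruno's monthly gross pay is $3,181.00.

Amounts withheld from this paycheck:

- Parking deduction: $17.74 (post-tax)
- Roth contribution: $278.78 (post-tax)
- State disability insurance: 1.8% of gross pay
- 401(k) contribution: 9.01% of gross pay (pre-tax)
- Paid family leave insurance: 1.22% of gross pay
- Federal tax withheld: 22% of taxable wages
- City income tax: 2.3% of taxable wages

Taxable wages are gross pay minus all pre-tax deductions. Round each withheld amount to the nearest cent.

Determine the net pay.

$1,798.46

401(k) contribution: $3,181.00 × 0.0901 = $286.61
Taxable wages = $3,181.00 − $286.61 = $2,894.39
City income tax: $2,894.39 × 0.023 = $66.57
Federal tax withheld: $2,894.39 × 0.22 = $636.77
Paid family leave insurance: $3,181.00 × 0.0122 = $38.81
State disability insurance: $3,181.00 × 0.018 = $57.26
Parking deduction: $17.74
Roth contribution: $278.78
Total deductions = $286.61 + $66.57 + $636.77 + $38.81 + $57.26 + $17.74 + $278.78 = $1,382.54
Net pay = $3,181.00 − $1,382.54 = $1,798.46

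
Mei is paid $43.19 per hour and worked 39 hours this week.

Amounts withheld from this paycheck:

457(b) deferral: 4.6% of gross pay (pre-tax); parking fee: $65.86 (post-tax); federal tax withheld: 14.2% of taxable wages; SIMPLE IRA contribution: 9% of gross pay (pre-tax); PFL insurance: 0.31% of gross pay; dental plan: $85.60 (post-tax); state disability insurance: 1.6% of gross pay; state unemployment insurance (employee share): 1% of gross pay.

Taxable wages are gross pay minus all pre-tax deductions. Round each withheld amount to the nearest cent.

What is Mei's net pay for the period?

$1,048.20

Gross pay: 39 × $43.19 = $1,684.41
457(b) deferral: $1,684.41 × 0.046 = $77.48
SIMPLE IRA contribution: $1,684.41 × 0.09 = $151.60
Pre-tax total = $77.48 + $151.60 = $229.08
Taxable wages = $1,684.41 − $229.08 = $1,455.33
Federal tax withheld: $1,455.33 × 0.142 = $206.66
State disability insurance: $1,684.41 × 0.016 = $26.95
PFL insurance: $1,684.41 × 0.0031 = $5.22
State unemployment insurance (employee share): $1,684.41 × 0.01 = $16.84
Parking fee: $65.86
Dental plan: $85.60
Total deductions = $77.48 + $151.60 + $206.66 + $26.95 + $5.22 + $16.84 + $65.86 + $85.60 = $636.21
Net pay = $1,684.41 − $636.21 = $1,048.20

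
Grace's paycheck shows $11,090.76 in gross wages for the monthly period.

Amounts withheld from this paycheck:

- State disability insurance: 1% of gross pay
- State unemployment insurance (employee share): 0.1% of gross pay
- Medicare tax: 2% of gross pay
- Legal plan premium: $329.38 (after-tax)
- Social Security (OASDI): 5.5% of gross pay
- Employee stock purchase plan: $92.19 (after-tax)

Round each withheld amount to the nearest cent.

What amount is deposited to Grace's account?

$9,715.38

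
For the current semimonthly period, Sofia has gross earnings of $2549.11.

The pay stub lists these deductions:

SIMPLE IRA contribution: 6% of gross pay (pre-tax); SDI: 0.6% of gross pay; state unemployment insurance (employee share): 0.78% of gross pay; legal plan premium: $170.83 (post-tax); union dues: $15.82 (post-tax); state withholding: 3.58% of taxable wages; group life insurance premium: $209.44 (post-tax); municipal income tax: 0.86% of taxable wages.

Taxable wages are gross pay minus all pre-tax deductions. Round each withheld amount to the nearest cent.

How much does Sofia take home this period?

$1858.51

SIMPLE IRA contribution: $2549.11 × 0.06 = $152.95
Taxable wages = $2549.11 − $152.95 = $2396.16
State withholding: $2396.16 × 0.0358 = $85.78
Municipal income tax: $2396.16 × 0.0086 = $20.61
State unemployment insurance (employee share): $2549.11 × 0.0078 = $19.88
SDI: $2549.11 × 0.006 = $15.29
Legal plan premium: $170.83
Group life insurance premium: $209.44
Union dues: $15.82
Total deductions = $152.95 + $85.78 + $20.61 + $19.88 + $15.29 + $170.83 + $209.44 + $15.82 = $690.60
Net pay = $2549.11 − $690.60 = $1858.51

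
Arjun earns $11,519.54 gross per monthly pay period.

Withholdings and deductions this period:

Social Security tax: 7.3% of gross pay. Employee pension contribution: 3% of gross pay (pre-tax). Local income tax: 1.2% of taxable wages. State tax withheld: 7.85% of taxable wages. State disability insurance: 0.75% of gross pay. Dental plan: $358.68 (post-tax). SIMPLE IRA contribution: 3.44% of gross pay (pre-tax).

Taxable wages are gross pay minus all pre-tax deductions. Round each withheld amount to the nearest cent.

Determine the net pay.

$8,516.29

Employee pension contribution: $11,519.54 × 0.03 = $345.59
SIMPLE IRA contribution: $11,519.54 × 0.0344 = $396.27
Pre-tax total = $345.59 + $396.27 = $741.86
Taxable wages = $11,519.54 − $741.86 = $10,777.68
State tax withheld: $10,777.68 × 0.0785 = $846.05
Local income tax: $10,777.68 × 0.012 = $129.33
State disability insurance: $11,519.54 × 0.0075 = $86.40
Social Security tax: $11,519.54 × 0.073 = $840.93
Dental plan: $358.68
Total deductions = $345.59 + $396.27 + $846.05 + $129.33 + $86.40 + $840.93 + $358.68 = $3,003.25
Net pay = $11,519.54 − $3,003.25 = $8,516.29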